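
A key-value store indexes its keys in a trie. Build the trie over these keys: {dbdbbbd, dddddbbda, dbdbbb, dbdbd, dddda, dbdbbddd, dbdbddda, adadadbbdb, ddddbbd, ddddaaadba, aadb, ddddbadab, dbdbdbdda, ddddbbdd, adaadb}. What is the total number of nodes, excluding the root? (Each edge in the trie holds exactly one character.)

56

Trace insertions, counting only characters that open a new branch:
  "dbdbbbd" → 7 new (d, b, d, b, b, b, d)
  "dddddbbda" → prefix "d" already present; 8 new (d, d, d, d, b, b, d, a)
  "dbdbbb" → prefix "dbdbbb" already present; 0 new (none)
  "dbdbd" → prefix "dbdb" already present; 1 new (d)
  "dddda" → prefix "dddd" already present; 1 new (a)
  "dbdbbddd" → prefix "dbdbb" already present; 3 new (d, d, d)
  "dbdbddda" → prefix "dbdbd" already present; 3 new (d, d, a)
  "adadadbbdb" → 10 new (a, d, a, d, a, d, b, b, d, b)
  "ddddbbd" → prefix "dddd" already present; 3 new (b, b, d)
  "ddddaaadba" → prefix "dddda" already present; 5 new (a, a, d, b, a)
  "aadb" → prefix "a" already present; 3 new (a, d, b)
  "ddddbadab" → prefix "ddddb" already present; 4 new (a, d, a, b)
  "dbdbdbdda" → prefix "dbdbd" already present; 4 new (b, d, d, a)
  "ddddbbdd" → prefix "ddddbbd" already present; 1 new (d)
  "adaadb" → prefix "ada" already present; 3 new (a, d, b)
Total nodes = 7 + 8 + 0 + 1 + 1 + 3 + 3 + 10 + 3 + 5 + 3 + 4 + 4 + 1 + 3 = 56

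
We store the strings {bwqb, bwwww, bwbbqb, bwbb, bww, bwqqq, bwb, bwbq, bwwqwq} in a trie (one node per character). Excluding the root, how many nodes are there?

17

Trie structure (* marks end of a word):
(root)
└─ b
   └─ w
      ├─ b *
      │  ├─ b *
      │  │  └─ q
      │  │     └─ b *
      │  └─ q *
      ├─ q
      │  ├─ b *
      │  └─ q
      │     └─ q *
      └─ w *
         ├─ q
         │  └─ w
         │     └─ q *
         └─ w
            └─ w *
Counting every labelled node above: 17.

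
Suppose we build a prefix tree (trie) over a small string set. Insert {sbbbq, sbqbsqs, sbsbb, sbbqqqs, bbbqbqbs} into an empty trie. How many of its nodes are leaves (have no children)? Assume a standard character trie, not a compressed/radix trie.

5

Leaves are exactly the stored words that no other stored word extends.
Those words: "bbbqbqbs", "sbbbq", "sbbqqqs", "sbqbsqs", "sbsbb"
Leaf count: 5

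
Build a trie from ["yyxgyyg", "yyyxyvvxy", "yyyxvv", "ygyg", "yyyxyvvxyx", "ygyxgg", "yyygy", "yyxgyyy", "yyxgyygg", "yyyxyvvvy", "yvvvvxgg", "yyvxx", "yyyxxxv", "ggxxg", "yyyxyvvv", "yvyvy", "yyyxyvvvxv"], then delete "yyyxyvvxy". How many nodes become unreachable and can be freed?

0

After clearing the end-marker at "yyyxyvvxy", prune upward until reaching a node still needed by another word.
Every node on "yyyxyvvxy" is still needed (e.g. by "yyyxyvvxyx"), so nothing is freed.
Nodes removed: 0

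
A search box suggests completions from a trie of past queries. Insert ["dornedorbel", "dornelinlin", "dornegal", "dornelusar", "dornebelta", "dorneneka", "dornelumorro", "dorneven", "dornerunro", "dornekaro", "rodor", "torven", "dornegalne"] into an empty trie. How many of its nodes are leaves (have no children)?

A leaf is a node with no children — equivalently, the end of a word that is not a proper prefix of any other stored word.
Those words: "dornebelta", "dornedorbel", "dornegalne", "dornekaro", "dornelinlin", "dornelumorro", "dornelusar", "dorneneka", "dornerunro", "dorneven", "rodor", "torven"
Leaf count: 12

12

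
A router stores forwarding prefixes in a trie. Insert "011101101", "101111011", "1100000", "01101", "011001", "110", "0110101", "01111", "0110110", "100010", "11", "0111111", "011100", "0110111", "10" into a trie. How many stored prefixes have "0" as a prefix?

Traverse to the node for "0", then collect every word in that subtree.
Matches: "011001", "01101", "0110101", "0110110", "0110111", "011100", "011101101", "01111", "0111111"
Count: 9

9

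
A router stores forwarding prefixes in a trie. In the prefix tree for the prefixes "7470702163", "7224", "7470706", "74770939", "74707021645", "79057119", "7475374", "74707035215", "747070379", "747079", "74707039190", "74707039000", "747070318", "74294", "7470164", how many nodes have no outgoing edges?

15

Leaves are exactly the stored words that no other stored word extends.
Those words: "7224", "74294", "7470164", "7470702163", "74707021645", "747070318", "74707035215", "747070379", "74707039000", "74707039190", "7470706", "747079", "7475374", "74770939", "79057119"
Leaf count: 15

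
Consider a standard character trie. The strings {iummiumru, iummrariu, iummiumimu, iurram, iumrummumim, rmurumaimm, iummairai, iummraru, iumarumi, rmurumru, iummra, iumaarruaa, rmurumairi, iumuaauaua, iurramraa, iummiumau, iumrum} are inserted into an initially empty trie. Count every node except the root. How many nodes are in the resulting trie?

72

Count nodes per top-level branch (shared prefixes stored once):
  'i'-branch (iumaarruaa, iumarumi, iummairai, iummiumau, iummiumimu, iummiumru, iummra, iummrariu, iummraru, iumrum, iumrummumim, iumuaauaua, iurram, iurramraa): 58 nodes
  'r'-branch (rmurumaimm, rmurumairi, rmurumru): 14 nodes
Sum: 72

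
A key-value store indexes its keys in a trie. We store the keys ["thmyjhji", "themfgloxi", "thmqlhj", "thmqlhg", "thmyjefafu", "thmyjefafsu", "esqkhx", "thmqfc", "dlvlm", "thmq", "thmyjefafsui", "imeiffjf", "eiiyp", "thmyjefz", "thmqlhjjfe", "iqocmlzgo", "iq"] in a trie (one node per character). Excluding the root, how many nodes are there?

66

Insert word by word; a character creates a node only if that edge doesn't already exist:
  "thmyjhji" → 8 new (t, h, m, y, j, h, j, i)
  "themfgloxi" → prefix "th" already present; 8 new (e, m, f, g, l, o, x, i)
  "thmqlhj" → prefix "thm" already present; 4 new (q, l, h, j)
  "thmqlhg" → prefix "thmqlh" already present; 1 new (g)
  "thmyjefafu" → prefix "thmyj" already present; 5 new (e, f, a, f, u)
  "thmyjefafsu" → prefix "thmyjefaf" already present; 2 new (s, u)
  "esqkhx" → 6 new (e, s, q, k, h, x)
  "thmqfc" → prefix "thmq" already present; 2 new (f, c)
  "dlvlm" → 5 new (d, l, v, l, m)
  "thmq" → prefix "thmq" already present; 0 new (none)
  "thmyjefafsui" → prefix "thmyjefafsu" already present; 1 new (i)
  "imeiffjf" → 8 new (i, m, e, i, f, f, j, f)
  "eiiyp" → prefix "e" already present; 4 new (i, i, y, p)
  "thmyjefz" → prefix "thmyjef" already present; 1 new (z)
  "thmqlhjjfe" → prefix "thmqlhj" already present; 3 new (j, f, e)
  "iqocmlzgo" → prefix "i" already present; 8 new (q, o, c, m, l, z, g, o)
  "iq" → prefix "iq" already present; 0 new (none)
Total nodes = 8 + 8 + 4 + 1 + 5 + 2 + 6 + 2 + 5 + 0 + 1 + 8 + 4 + 1 + 3 + 8 + 0 = 66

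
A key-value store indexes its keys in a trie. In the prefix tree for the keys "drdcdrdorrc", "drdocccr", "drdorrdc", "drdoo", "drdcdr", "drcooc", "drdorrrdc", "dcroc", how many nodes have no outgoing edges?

Leaves are exactly the stored words that no other stored word extends.
Those words: "dcroc", "drcooc", "drdcdrdorrc", "drdocccr", "drdoo", "drdorrdc", "drdorrrdc"
Leaf count: 7

7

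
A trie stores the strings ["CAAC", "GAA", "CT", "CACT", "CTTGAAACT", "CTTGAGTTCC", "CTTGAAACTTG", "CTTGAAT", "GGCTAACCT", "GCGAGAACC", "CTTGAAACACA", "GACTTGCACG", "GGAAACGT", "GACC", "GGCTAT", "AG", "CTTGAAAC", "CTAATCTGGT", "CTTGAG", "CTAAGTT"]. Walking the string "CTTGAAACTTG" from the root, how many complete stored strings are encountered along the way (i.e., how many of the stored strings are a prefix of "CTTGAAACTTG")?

Check each prefix of "CTTGAAACTTG" against the stored set — each match is an end-marker on the path.
Prefixes of the query that are stored words: "CT", "CTTGAAAC", "CTTGAAACT", "CTTGAAACTTG"
Count: 4

4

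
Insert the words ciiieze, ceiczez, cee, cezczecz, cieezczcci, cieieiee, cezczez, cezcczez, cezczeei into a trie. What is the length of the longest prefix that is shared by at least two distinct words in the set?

Look for the deepest trie node that still has at least two words in its subtree.
e.g. "cezczecz" and "cezczeei" share the prefix "cezcze" of length 6; no pair shares a longer one.
Longest shared-prefix length: 6

6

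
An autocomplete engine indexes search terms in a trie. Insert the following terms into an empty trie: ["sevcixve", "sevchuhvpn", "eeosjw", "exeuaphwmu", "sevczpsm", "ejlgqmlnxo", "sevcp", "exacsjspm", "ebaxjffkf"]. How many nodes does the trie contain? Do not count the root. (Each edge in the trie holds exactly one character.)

58

Trace insertions, counting only characters that open a new branch:
  "sevcixve" → 8 new (s, e, v, c, i, x, v, e)
  "sevchuhvpn" → prefix "sevc" already present; 6 new (h, u, h, v, p, n)
  "eeosjw" → 6 new (e, e, o, s, j, w)
  "exeuaphwmu" → prefix "e" already present; 9 new (x, e, u, a, p, h, w, m, u)
  "sevczpsm" → prefix "sevc" already present; 4 new (z, p, s, m)
  "ejlgqmlnxo" → prefix "e" already present; 9 new (j, l, g, q, m, l, n, x, o)
  "sevcp" → prefix "sevc" already present; 1 new (p)
  "exacsjspm" → prefix "ex" already present; 7 new (a, c, s, j, s, p, m)
  "ebaxjffkf" → prefix "e" already present; 8 new (b, a, x, j, f, f, k, f)
Total nodes = 8 + 6 + 6 + 9 + 4 + 9 + 1 + 7 + 8 = 58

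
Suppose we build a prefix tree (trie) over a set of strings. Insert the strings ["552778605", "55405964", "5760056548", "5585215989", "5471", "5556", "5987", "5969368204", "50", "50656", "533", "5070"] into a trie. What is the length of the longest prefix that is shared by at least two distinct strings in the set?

Look for the deepest trie node that still has at least two words in its subtree.
e.g. "50" and "50656" share the prefix "50" of length 2; no pair shares a longer one.
Longest shared-prefix length: 2

2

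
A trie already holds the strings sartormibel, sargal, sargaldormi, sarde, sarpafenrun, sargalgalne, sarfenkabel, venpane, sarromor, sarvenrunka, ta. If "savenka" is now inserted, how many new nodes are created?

Walking "savenka" from the root, the first 2 characters ("sa") follow existing edges; "v" is the first miss.
So 7 − 2 = 5 new nodes.

5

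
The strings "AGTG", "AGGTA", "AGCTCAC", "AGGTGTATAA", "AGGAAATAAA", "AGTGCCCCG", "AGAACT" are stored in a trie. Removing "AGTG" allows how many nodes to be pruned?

0

A node on "AGTG"'s path can go only if nothing else ends at it or branches off below it.
Every node on "AGTG" is still needed (e.g. by "AGTGCCCCG"), so nothing is freed.
Nodes removed: 0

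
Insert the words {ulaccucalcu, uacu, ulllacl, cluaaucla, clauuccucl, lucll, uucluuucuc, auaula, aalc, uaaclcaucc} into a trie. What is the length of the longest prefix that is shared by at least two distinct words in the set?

2

Equivalently: take the maximum, over all pairs, of their longest common prefix length.
e.g. "clauuccucl" and "cluaaucla" share the prefix "cl" of length 2; no pair shares a longer one.
Longest shared-prefix length: 2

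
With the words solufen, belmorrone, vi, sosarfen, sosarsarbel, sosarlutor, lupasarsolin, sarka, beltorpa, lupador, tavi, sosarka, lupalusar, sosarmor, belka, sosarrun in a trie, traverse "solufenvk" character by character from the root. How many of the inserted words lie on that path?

1

Traverse "solufenvk" character by character; count nodes along the way that are marked as word ends.
Prefixes of the query that are stored words: "solufen"
Count: 1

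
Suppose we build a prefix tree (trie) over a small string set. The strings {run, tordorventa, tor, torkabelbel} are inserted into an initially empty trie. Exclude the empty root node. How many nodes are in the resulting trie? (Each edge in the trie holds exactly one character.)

Trace insertions, counting only characters that open a new branch:
  "run" → 3 new (r, u, n)
  "tordorventa" → 11 new (t, o, r, d, o, r, v, e, n, t, a)
  "tor" → prefix "tor" already present; 0 new (none)
  "torkabelbel" → prefix "tor" already present; 8 new (k, a, b, e, l, b, e, l)
Total nodes = 3 + 11 + 0 + 8 = 22

22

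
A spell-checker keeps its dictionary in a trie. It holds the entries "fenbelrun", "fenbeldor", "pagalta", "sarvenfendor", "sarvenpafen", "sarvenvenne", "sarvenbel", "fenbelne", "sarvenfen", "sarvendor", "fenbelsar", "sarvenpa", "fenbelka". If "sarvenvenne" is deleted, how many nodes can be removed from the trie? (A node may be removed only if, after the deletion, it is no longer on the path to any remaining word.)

5

A node on "sarvenvenne"'s path can go only if nothing else ends at it or branches off below it.
The suffix "venne" (5 nodes) is used only by "sarvenvenne"; the node for "sarven" still has the child "f", so pruning stops there.
Nodes removed: 5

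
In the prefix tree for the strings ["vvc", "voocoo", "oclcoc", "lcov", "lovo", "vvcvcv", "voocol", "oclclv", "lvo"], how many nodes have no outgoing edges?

8

A leaf is a node with no children — equivalently, the end of a word that is not a proper prefix of any other stored word.
Those words: "lcov", "lovo", "lvo", "oclclv", "oclcoc", "voocol", "voocoo", "vvcvcv"
Leaf count: 8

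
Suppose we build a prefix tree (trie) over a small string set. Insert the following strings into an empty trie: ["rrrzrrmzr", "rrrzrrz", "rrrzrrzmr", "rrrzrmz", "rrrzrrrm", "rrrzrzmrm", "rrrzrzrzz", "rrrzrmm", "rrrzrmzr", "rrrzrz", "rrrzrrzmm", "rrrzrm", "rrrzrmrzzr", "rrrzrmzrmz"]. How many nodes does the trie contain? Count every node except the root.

For each word, the new-node count is its length minus the longest prefix already in the trie:
  "rrrzrrmzr" → 9 new (r, r, r, z, r, r, m, z, r)
  "rrrzrrz" → prefix "rrrzrr" already present; 1 new (z)
  "rrrzrrzmr" → prefix "rrrzrrz" already present; 2 new (m, r)
  "rrrzrmz" → prefix "rrrzr" already present; 2 new (m, z)
  "rrrzrrrm" → prefix "rrrzrr" already present; 2 new (r, m)
  "rrrzrzmrm" → prefix "rrrzr" already present; 4 new (z, m, r, m)
  "rrrzrzrzz" → prefix "rrrzrz" already present; 3 new (r, z, z)
  "rrrzrmm" → prefix "rrrzrm" already present; 1 new (m)
  "rrrzrmzr" → prefix "rrrzrmz" already present; 1 new (r)
  "rrrzrz" → prefix "rrrzrz" already present; 0 new (none)
  "rrrzrrzmm" → prefix "rrrzrrzm" already present; 1 new (m)
  "rrrzrm" → prefix "rrrzrm" already present; 0 new (none)
  "rrrzrmrzzr" → prefix "rrrzrm" already present; 4 new (r, z, z, r)
  "rrrzrmzrmz" → prefix "rrrzrmzr" already present; 2 new (m, z)
Total nodes = 9 + 1 + 2 + 2 + 2 + 4 + 3 + 1 + 1 + 0 + 1 + 0 + 4 + 2 = 32

32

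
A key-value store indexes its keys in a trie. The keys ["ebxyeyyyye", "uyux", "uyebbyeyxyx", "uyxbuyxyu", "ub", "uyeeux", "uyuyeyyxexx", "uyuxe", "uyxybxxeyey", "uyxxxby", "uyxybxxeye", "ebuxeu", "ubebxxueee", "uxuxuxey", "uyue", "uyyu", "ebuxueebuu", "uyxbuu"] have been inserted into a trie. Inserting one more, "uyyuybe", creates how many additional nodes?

The longest prefix of "uyyuybe" already in the trie is "uyyu" (length 4).
So 7 − 4 = 3 new nodes.

3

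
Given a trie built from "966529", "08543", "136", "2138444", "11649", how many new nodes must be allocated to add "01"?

Walking "01" from the root, the first 1 characters ("0") follow existing edges; "1" is the first miss.
New nodes needed: |"01"| − 1 = 2 − 1 = 1.

1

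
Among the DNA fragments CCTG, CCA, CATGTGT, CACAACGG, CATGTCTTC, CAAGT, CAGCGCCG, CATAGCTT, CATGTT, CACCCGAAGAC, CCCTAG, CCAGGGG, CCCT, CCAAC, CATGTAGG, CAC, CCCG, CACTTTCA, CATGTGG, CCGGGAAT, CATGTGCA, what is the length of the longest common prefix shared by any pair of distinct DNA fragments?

Look for the deepest trie node that still has at least two words in its subtree.
"CATGTGCA" and "CATGTGG" agree on "CATGTG" (6 characters) before diverging; nothing deeper is shared.
Longest shared-prefix length: 6

6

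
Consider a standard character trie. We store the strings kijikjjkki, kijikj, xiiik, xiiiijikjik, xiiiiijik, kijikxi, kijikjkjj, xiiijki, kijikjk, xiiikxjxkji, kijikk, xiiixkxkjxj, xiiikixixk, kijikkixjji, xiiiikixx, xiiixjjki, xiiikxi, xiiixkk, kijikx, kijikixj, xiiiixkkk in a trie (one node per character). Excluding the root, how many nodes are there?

75

Count nodes per top-level branch (shared prefixes stored once):
  'k'-branch (kijikixj, kijikj, kijikjjkki, kijikjk, kijikjkjj, kijikk, kijikkixjji, kijikx, kijikxi): 24 nodes
  'x'-branch (xiiiiijik, xiiiijikjik, xiiiikixx, xiiiixkkk, xiiijki, xiiik, xiiikixixk, xiiikxi, xiiikxjxkji, xiiixjjki, xiiixkk, xiiixkxkjxj): 51 nodes
Sum: 75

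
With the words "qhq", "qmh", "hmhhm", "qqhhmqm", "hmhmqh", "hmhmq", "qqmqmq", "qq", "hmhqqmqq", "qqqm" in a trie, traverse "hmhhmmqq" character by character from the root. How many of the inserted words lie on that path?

1

Traverse "hmhhmmqq" character by character; count nodes along the way that are marked as word ends.
Prefixes of the query that are stored words: "hmhhm"
Count: 1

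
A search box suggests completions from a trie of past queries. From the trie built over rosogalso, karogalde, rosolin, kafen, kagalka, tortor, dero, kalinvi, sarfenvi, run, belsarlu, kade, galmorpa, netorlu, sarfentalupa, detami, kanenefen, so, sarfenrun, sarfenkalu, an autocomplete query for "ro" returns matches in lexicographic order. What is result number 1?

rosogalso

Words with prefix "ro", in lexicographic order: "rosogalso", "rosolin"
The 1st is rosogalso.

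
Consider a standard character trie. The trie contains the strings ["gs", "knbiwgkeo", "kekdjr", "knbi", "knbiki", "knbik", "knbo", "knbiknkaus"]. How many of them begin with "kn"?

Traverse to the node for "kn", then collect every word in that subtree.
Matches: "knbi", "knbik", "knbiki", "knbiknkaus", "knbiwgkeo", "knbo"
Count: 6

6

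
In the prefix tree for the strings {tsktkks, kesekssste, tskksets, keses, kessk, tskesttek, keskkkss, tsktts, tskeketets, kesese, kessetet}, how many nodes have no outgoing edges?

10

Leaves are exactly the stored words that no other stored word extends.
Those words: "kesekssste", "kesese", "keskkkss", "kessetet", "kessk", "tskeketets", "tskesttek", "tskksets", "tsktkks", "tsktts"
Leaf count: 10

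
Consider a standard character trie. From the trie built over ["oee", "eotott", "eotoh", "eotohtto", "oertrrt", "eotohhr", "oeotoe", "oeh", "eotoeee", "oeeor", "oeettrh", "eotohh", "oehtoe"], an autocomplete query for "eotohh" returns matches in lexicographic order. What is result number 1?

DFS of the "eotohh" subtree visits, in order: "eotohh", "eotohhr"
Position 1: eotohh

eotohh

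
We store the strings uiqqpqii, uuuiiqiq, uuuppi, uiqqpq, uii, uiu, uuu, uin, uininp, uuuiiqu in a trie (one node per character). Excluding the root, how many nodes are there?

25

Count nodes per top-level branch (shared prefixes stored once):
  'u'-branch (uii, uin, uininp, uiqqpq, uiqqpqii, uiu, uuu, uuuiiqiq, uuuiiqu, uuuppi): 25 nodes
Sum: 25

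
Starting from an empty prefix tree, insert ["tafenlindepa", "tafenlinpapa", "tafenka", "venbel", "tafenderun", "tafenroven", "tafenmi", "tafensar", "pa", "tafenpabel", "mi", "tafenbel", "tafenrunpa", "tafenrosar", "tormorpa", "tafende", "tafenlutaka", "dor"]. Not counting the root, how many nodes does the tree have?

73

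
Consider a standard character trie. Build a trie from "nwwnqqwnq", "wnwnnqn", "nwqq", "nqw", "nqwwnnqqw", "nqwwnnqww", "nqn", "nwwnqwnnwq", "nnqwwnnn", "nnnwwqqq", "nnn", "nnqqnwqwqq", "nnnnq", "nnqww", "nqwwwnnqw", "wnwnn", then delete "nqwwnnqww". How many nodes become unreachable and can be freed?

After clearing the end-marker at "nqwwnnqww", prune upward until reaching a node still needed by another word.
The suffix "ww" (2 nodes) is used only by "nqwwnnqww"; the node for "nqwwnnq" still has the child "q", so pruning stops there.
Nodes removed: 2

2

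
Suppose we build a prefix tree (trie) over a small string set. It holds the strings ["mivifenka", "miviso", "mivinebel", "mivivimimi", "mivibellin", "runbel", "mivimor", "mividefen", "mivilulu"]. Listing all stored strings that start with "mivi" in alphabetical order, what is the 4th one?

Words with prefix "mivi", in lexicographic order: "mivibellin", "mividefen", "mivifenka", "mivilulu", "mivimor", "mivinebel", "miviso", "mivivimimi"
Position 4: mivilulu

mivilulu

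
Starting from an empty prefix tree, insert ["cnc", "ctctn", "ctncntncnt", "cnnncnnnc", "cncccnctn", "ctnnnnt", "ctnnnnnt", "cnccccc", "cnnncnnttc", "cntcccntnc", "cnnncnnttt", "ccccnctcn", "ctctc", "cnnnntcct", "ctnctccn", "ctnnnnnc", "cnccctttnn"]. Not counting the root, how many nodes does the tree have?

For each word, the new-node count is its length minus the longest prefix already in the trie:
  "cnc" → 3 new (c, n, c)
  "ctctn" → prefix "c" already present; 4 new (t, c, t, n)
  "ctncntncnt" → prefix "ct" already present; 8 new (n, c, n, t, n, c, n, t)
  "cnnncnnnc" → prefix "cn" already present; 7 new (n, n, c, n, n, n, c)
  "cncccnctn" → prefix "cnc" already present; 6 new (c, c, n, c, t, n)
  "ctnnnnt" → prefix "ctn" already present; 4 new (n, n, n, t)
  "ctnnnnnt" → prefix "ctnnnn" already present; 2 new (n, t)
  "cnccccc" → prefix "cnccc" already present; 2 new (c, c)
  "cnnncnnttc" → prefix "cnnncnn" already present; 3 new (t, t, c)
  "cntcccntnc" → prefix "cn" already present; 8 new (t, c, c, c, n, t, n, c)
  "cnnncnnttt" → prefix "cnnncnntt" already present; 1 new (t)
  "ccccnctcn" → prefix "c" already present; 8 new (c, c, c, n, c, t, c, n)
  "ctctc" → prefix "ctct" already present; 1 new (c)
  "cnnnntcct" → prefix "cnnn" already present; 5 new (n, t, c, c, t)
  "ctnctccn" → prefix "ctnc" already present; 4 new (t, c, c, n)
  "ctnnnnnc" → prefix "ctnnnnn" already present; 1 new (c)
  "cnccctttnn" → prefix "cnccc" already present; 5 new (t, t, t, n, n)
Total nodes = 3 + 4 + 8 + 7 + 6 + 4 + 2 + 2 + 3 + 8 + 1 + 8 + 1 + 5 + 4 + 1 + 5 = 72

72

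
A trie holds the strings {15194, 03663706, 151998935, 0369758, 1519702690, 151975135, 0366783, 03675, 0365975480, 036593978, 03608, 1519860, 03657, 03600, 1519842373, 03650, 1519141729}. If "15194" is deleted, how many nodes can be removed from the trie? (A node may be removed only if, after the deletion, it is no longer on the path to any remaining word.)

After clearing the end-marker at "15194", prune upward until reaching a node still needed by another word.
The suffix "4" (1 node) is used only by "15194"; the node for "1519" still has the child "9", so pruning stops there.
Nodes removed: 1

1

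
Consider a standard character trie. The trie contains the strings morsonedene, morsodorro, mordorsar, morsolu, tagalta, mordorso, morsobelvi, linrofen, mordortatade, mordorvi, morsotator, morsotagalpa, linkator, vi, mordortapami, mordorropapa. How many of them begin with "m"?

12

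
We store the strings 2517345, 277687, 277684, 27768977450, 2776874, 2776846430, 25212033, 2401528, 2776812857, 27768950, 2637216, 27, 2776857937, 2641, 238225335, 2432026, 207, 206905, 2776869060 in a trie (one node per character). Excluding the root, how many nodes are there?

Trace insertions, counting only characters that open a new branch:
  "2517345" → 7 new (2, 5, 1, 7, 3, 4, 5)
  "277687" → prefix "2" already present; 5 new (7, 7, 6, 8, 7)
  "277684" → prefix "27768" already present; 1 new (4)
  "27768977450" → prefix "27768" already present; 6 new (9, 7, 7, 4, 5, 0)
  "2776874" → prefix "277687" already present; 1 new (4)
  "2776846430" → prefix "277684" already present; 4 new (6, 4, 3, 0)
  "25212033" → prefix "25" already present; 6 new (2, 1, 2, 0, 3, 3)
  "2401528" → prefix "2" already present; 6 new (4, 0, 1, 5, 2, 8)
  "2776812857" → prefix "27768" already present; 5 new (1, 2, 8, 5, 7)
  "27768950" → prefix "277689" already present; 2 new (5, 0)
  "2637216" → prefix "2" already present; 6 new (6, 3, 7, 2, 1, 6)
  "27" → prefix "27" already present; 0 new (none)
  "2776857937" → prefix "27768" already present; 5 new (5, 7, 9, 3, 7)
  "2641" → prefix "26" already present; 2 new (4, 1)
  "238225335" → prefix "2" already present; 8 new (3, 8, 2, 2, 5, 3, 3, 5)
  "2432026" → prefix "24" already present; 5 new (3, 2, 0, 2, 6)
  "207" → prefix "2" already present; 2 new (0, 7)
  "206905" → prefix "20" already present; 4 new (6, 9, 0, 5)
  "2776869060" → prefix "27768" already present; 5 new (6, 9, 0, 6, 0)
Total nodes = 7 + 5 + 1 + 6 + 1 + 4 + 6 + 6 + 5 + 2 + 6 + 0 + 5 + 2 + 8 + 5 + 2 + 4 + 5 = 80

80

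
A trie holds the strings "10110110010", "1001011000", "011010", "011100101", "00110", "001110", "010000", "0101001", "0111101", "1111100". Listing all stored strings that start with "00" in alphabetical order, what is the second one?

001110

Filter for "00…" and sort: "00110", "001110"
The 2nd is 001110.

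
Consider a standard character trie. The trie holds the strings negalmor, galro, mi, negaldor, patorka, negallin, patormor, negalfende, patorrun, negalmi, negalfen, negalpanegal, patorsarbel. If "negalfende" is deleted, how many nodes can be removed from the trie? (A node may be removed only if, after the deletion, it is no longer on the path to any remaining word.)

2

A node on "negalfende"'s path can go only if nothing else ends at it or branches off below it.
The suffix "de" (2 nodes) is used only by "negalfende"; "negalfen" is itself a stored word, so pruning stops there.
Nodes removed: 2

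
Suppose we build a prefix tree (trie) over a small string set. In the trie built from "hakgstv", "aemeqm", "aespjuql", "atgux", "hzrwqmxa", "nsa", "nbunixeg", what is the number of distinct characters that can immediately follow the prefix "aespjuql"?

The children of the "aespjuql" node are the distinct next characters among strings starting with "aespjuql".
No stored string extends past "aespjuql".
That node has 0 child edges.

0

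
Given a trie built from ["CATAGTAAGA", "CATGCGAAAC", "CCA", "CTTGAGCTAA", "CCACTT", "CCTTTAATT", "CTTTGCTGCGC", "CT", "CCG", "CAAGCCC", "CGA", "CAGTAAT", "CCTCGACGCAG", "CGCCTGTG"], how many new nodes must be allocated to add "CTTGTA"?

2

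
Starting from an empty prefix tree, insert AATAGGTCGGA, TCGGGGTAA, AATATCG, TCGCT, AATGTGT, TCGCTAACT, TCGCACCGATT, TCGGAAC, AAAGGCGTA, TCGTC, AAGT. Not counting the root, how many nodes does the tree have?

54

Insert word by word; a character creates a node only if that edge doesn't already exist:
  "AATAGGTCGGA" → 11 new (A, A, T, A, G, G, T, C, G, G, A)
  "TCGGGGTAA" → 9 new (T, C, G, G, G, G, T, A, A)
  "AATATCG" → prefix "AATA" already present; 3 new (T, C, G)
  "TCGCT" → prefix "TCG" already present; 2 new (C, T)
  "AATGTGT" → prefix "AAT" already present; 4 new (G, T, G, T)
  "TCGCTAACT" → prefix "TCGCT" already present; 4 new (A, A, C, T)
  "TCGCACCGATT" → prefix "TCGC" already present; 7 new (A, C, C, G, A, T, T)
  "TCGGAAC" → prefix "TCGG" already present; 3 new (A, A, C)
  "AAAGGCGTA" → prefix "AA" already present; 7 new (A, G, G, C, G, T, A)
  "TCGTC" → prefix "TCG" already present; 2 new (T, C)
  "AAGT" → prefix "AA" already present; 2 new (G, T)
Total nodes = 11 + 9 + 3 + 2 + 4 + 4 + 7 + 3 + 7 + 2 + 2 = 54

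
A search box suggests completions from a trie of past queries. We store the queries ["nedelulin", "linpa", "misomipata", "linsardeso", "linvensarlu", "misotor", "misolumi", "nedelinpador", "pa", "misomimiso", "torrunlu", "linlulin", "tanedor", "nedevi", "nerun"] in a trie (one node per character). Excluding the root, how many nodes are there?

For each word, the new-node count is its length minus the longest prefix already in the trie:
  "nedelulin" → 9 new (n, e, d, e, l, u, l, i, n)
  "linpa" → 5 new (l, i, n, p, a)
  "misomipata" → 10 new (m, i, s, o, m, i, p, a, t, a)
  "linsardeso" → prefix "lin" already present; 7 new (s, a, r, d, e, s, o)
  "linvensarlu" → prefix "lin" already present; 8 new (v, e, n, s, a, r, l, u)
  "misotor" → prefix "miso" already present; 3 new (t, o, r)
  "misolumi" → prefix "miso" already present; 4 new (l, u, m, i)
  "nedelinpador" → prefix "nedel" already present; 7 new (i, n, p, a, d, o, r)
  "pa" → 2 new (p, a)
  "misomimiso" → prefix "misomi" already present; 4 new (m, i, s, o)
  "torrunlu" → 8 new (t, o, r, r, u, n, l, u)
  "linlulin" → prefix "lin" already present; 5 new (l, u, l, i, n)
  "tanedor" → prefix "t" already present; 6 new (a, n, e, d, o, r)
  "nedevi" → prefix "nede" already present; 2 new (v, i)
  "nerun" → prefix "ne" already present; 3 new (r, u, n)
Total nodes = 9 + 5 + 10 + 7 + 8 + 3 + 4 + 7 + 2 + 4 + 8 + 5 + 6 + 2 + 3 = 83

83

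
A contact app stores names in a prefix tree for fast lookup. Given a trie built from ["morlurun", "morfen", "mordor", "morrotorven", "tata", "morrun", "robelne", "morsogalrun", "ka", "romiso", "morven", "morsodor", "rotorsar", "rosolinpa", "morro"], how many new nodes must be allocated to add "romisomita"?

"romiso" is already a path in the trie; the remaining "mita" must be added.
So 10 − 6 = 4 new nodes.

4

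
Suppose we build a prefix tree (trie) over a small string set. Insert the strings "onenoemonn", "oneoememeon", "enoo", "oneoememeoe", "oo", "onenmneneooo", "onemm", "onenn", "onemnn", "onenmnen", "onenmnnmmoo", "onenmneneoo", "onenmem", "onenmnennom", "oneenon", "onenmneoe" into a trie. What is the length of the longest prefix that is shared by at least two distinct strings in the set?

The deepest shared node is where two words last agree before diverging.
"onenmneneoo" and "onenmneneooo" agree on "onenmneneoo" (11 characters) before diverging; nothing deeper is shared.
Longest shared-prefix length: 11

11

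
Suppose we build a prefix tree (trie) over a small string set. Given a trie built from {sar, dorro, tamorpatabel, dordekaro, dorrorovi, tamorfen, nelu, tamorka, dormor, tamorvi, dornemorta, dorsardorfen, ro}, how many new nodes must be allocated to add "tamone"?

The longest prefix of "tamone" already in the trie is "tamo" (length 4).
So 6 − 4 = 2 new nodes.

2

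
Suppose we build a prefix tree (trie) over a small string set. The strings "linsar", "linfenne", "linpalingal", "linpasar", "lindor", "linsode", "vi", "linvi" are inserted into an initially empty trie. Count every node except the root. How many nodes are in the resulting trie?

Trie structure (* marks end of a word):
(root)
├─ l
│  └─ i
│     └─ n
│        ├─ d
│        │  └─ o
│        │     └─ r *
│        ├─ f
│        │  └─ e
│        │     └─ n
│        │        └─ n
│        │           └─ e *
│        ├─ p
│        │  └─ a
│        │     ├─ l
│        │     │  └─ i
│        │     │     └─ n
│        │     │        └─ g
│        │     │           └─ a
│        │     │              └─ l *
│        │     └─ s
│        │        └─ a
│        │           └─ r *
│        ├─ s
│        │  ├─ a
│        │  │  └─ r *
│        │  └─ o
│        │     └─ d
│        │        └─ e *
│        └─ v
│           └─ i *
└─ v
   └─ i *
Counting every labelled node above: 32.

32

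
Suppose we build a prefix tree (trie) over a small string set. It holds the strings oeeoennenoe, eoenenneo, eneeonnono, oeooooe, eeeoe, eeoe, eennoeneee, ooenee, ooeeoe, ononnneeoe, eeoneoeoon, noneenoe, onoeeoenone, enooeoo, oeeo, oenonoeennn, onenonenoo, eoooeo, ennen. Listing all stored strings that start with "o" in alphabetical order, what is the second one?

oeeoennenoe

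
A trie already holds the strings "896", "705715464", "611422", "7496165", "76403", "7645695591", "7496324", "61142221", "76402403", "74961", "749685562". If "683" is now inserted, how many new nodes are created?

"6" is already a path in the trie; the remaining "83" must be added.
Each of the 2 remaining characters creates one node.

2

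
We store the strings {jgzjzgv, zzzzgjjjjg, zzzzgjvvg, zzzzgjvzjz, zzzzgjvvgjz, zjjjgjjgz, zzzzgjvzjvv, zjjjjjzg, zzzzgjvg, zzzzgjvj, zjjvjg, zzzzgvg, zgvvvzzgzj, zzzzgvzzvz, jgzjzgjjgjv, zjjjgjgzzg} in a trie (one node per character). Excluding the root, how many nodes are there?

68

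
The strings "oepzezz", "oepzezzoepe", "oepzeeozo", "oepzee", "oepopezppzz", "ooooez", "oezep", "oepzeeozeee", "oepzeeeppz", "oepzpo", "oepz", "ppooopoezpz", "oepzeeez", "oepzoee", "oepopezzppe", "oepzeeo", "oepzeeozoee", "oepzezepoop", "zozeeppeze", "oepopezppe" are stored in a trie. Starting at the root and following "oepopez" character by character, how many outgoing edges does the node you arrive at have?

The children of the "oepopez" node are the distinct next characters among strings starting with "oepopez".
Distinct next characters after "oepopez": p, z.
That node has 2 child edges.

2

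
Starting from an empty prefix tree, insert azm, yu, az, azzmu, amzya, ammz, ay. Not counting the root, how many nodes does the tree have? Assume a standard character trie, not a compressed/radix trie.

For each word, the new-node count is its length minus the longest prefix already in the trie:
  "azm" → 3 new (a, z, m)
  "yu" → 2 new (y, u)
  "az" → prefix "az" already present; 0 new (none)
  "azzmu" → prefix "az" already present; 3 new (z, m, u)
  "amzya" → prefix "a" already present; 4 new (m, z, y, a)
  "ammz" → prefix "am" already present; 2 new (m, z)
  "ay" → prefix "a" already present; 1 new (y)
Total nodes = 3 + 2 + 0 + 3 + 4 + 2 + 1 = 15

15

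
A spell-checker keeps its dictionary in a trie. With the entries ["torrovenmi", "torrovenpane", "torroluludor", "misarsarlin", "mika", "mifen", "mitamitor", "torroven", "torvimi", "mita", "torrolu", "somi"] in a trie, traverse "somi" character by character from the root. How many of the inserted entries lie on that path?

1

Walk "somi" from the root; an end-of-word marker is hit whenever a stored word is a prefix of "somi".
Prefixes of the query that are stored words: "somi"
Count: 1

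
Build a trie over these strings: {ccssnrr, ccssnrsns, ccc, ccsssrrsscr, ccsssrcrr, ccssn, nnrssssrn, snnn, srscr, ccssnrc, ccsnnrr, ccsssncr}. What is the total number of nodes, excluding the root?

46

Insert word by word; a character creates a node only if that edge doesn't already exist:
  "ccssnrr" → 7 new (c, c, s, s, n, r, r)
  "ccssnrsns" → prefix "ccssnr" already present; 3 new (s, n, s)
  "ccc" → prefix "cc" already present; 1 new (c)
  "ccsssrrsscr" → prefix "ccss" already present; 7 new (s, r, r, s, s, c, r)
  "ccsssrcrr" → prefix "ccsssr" already present; 3 new (c, r, r)
  "ccssn" → prefix "ccssn" already present; 0 new (none)
  "nnrssssrn" → 9 new (n, n, r, s, s, s, s, r, n)
  "snnn" → 4 new (s, n, n, n)
  "srscr" → prefix "s" already present; 4 new (r, s, c, r)
  "ccssnrc" → prefix "ccssnr" already present; 1 new (c)
  "ccsnnrr" → prefix "ccs" already present; 4 new (n, n, r, r)
  "ccsssncr" → prefix "ccsss" already present; 3 new (n, c, r)
Total nodes = 7 + 3 + 1 + 7 + 3 + 0 + 9 + 4 + 4 + 1 + 4 + 3 = 46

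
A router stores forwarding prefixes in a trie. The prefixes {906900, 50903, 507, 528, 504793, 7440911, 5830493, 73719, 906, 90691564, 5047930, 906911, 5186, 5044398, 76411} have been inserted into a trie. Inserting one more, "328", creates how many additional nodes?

3

No existing word starts with "3", so every character of "328" needs a new node.
3 − 0 = 3 new nodes.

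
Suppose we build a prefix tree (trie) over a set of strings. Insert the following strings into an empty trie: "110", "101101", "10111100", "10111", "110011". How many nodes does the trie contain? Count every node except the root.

15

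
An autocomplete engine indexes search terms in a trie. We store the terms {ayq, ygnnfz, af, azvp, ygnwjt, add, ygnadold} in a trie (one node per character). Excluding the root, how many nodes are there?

Count nodes per top-level branch (shared prefixes stored once):
  'a'-branch (add, af, ayq, azvp): 9 nodes
  'y'-branch (ygnadold, ygnnfz, ygnwjt): 14 nodes
Sum: 23

23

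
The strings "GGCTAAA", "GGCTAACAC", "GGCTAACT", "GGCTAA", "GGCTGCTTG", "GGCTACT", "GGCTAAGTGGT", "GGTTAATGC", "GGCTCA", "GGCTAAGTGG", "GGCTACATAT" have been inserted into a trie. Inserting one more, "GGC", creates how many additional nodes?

0

"GGC" is already a full path in the trie; only an end-marker is added.
No new nodes are needed: 0.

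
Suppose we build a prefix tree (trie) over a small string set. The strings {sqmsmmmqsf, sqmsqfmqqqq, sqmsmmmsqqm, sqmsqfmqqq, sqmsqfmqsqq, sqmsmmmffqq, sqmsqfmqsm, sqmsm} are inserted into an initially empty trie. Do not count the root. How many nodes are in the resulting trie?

29

For each word, the new-node count is its length minus the longest prefix already in the trie:
  "sqmsmmmqsf" → 10 new (s, q, m, s, m, m, m, q, s, f)
  "sqmsqfmqqqq" → prefix "sqms" already present; 7 new (q, f, m, q, q, q, q)
  "sqmsmmmsqqm" → prefix "sqmsmmm" already present; 4 new (s, q, q, m)
  "sqmsqfmqqq" → prefix "sqmsqfmqqq" already present; 0 new (none)
  "sqmsqfmqsqq" → prefix "sqmsqfmq" already present; 3 new (s, q, q)
  "sqmsmmmffqq" → prefix "sqmsmmm" already present; 4 new (f, f, q, q)
  "sqmsqfmqsm" → prefix "sqmsqfmqs" already present; 1 new (m)
  "sqmsm" → prefix "sqmsm" already present; 0 new (none)
Total nodes = 10 + 7 + 4 + 0 + 3 + 4 + 1 + 0 = 29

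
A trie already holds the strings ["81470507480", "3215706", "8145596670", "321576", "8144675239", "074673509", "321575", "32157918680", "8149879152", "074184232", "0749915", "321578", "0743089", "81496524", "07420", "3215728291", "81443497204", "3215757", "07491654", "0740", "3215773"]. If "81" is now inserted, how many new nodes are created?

0

Every character of "81" already lies on an existing path (it is a prefix of some stored word).
No new nodes are needed: 0.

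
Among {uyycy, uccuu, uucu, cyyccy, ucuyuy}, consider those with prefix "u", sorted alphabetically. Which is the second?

DFS of the "u" subtree visits, in order: "uccuu", "ucuyuy", "uucu", "uyycy"
The 2nd is ucuyuy.

ucuyuy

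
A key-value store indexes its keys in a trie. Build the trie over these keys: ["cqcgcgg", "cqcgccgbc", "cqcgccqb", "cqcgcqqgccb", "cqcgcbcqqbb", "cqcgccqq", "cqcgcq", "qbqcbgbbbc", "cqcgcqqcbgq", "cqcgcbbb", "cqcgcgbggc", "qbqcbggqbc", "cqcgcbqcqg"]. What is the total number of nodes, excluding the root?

Trace insertions, counting only characters that open a new branch:
  "cqcgcgg" → 7 new (c, q, c, g, c, g, g)
  "cqcgccgbc" → prefix "cqcgc" already present; 4 new (c, g, b, c)
  "cqcgccqb" → prefix "cqcgcc" already present; 2 new (q, b)
  "cqcgcqqgccb" → prefix "cqcgc" already present; 6 new (q, q, g, c, c, b)
  "cqcgcbcqqbb" → prefix "cqcgc" already present; 6 new (b, c, q, q, b, b)
  "cqcgccqq" → prefix "cqcgccq" already present; 1 new (q)
  "cqcgcq" → prefix "cqcgcq" already present; 0 new (none)
  "qbqcbgbbbc" → 10 new (q, b, q, c, b, g, b, b, b, c)
  "cqcgcqqcbgq" → prefix "cqcgcqq" already present; 4 new (c, b, g, q)
  "cqcgcbbb" → prefix "cqcgcb" already present; 2 new (b, b)
  "cqcgcgbggc" → prefix "cqcgcg" already present; 4 new (b, g, g, c)
  "qbqcbggqbc" → prefix "qbqcbg" already present; 4 new (g, q, b, c)
  "cqcgcbqcqg" → prefix "cqcgcb" already present; 4 new (q, c, q, g)
Total nodes = 7 + 4 + 2 + 6 + 6 + 1 + 0 + 10 + 4 + 2 + 4 + 4 + 4 = 54

54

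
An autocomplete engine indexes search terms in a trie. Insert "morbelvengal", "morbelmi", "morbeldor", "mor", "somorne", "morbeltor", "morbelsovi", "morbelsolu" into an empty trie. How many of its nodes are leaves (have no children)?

7

Leaves are exactly the stored words that no other stored word extends.
Those words: "morbeldor", "morbelmi", "morbelsolu", "morbelsovi", "morbeltor", "morbelvengal", "somorne"
Leaf count: 7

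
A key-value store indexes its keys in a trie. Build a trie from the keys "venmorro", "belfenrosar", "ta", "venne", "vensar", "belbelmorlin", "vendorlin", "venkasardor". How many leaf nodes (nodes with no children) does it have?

8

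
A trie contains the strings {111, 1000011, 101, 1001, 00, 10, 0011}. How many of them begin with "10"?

4

Walk to "10"; the words in its subtree are exactly those with that prefix.
Matches: "10", "1000011", "1001", "101"
Count: 4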